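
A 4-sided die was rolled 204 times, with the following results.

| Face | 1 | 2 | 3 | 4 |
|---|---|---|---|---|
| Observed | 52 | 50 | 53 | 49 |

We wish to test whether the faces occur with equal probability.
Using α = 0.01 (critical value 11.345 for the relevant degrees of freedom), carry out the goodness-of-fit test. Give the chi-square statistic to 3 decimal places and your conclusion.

Under H₀ each category has probability 1/4, so each expected count is 204/4 = 51.
χ² = (52−51)²/51 + (50−51)²/51 + (53−51)²/51 + (49−51)²/51
   = 0.0196 + 0.0196 + 0.0784 + 0.0784
Sum = 0.196
df = 3. Since 0.196 < 11.345, we do not reject H₀.

0.196; do not reject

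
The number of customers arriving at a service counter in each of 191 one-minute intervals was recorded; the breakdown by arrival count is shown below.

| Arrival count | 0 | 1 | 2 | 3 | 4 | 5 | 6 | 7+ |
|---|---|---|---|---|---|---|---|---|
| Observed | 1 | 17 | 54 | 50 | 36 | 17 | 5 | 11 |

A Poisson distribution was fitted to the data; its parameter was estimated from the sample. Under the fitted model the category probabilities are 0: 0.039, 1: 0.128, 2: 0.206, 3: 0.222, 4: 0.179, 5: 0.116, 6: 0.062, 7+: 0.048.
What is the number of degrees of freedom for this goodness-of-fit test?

There are k = 8 categories and 1 parameter estimated from the data, so df = 8 − 1 − 1 = 6.

6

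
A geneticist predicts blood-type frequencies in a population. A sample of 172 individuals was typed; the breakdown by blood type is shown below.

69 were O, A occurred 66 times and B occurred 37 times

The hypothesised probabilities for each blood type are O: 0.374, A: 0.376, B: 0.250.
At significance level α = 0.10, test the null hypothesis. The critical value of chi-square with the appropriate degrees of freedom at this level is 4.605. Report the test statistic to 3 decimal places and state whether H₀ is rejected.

1.204; do not reject

Expected counts E_i = n·p_i: 172×0.374 = 64.328, 172×0.376 = 64.672, 172×0.250 = 43.
cat         O        E   (O−E)²/E
O          69   64.328     0.3393
A          66   64.672     0.0273
B          37       43     0.8372
Sum = 1.204
df = 2. Since 1.204 < 4.605, we do not reject H₀.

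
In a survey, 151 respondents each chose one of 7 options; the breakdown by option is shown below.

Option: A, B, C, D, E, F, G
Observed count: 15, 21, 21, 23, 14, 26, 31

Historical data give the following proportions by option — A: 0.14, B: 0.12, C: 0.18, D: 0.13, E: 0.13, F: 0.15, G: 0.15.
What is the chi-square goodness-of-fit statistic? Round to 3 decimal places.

Expected counts E_i = n·p_i: 151×0.14 = 21.14, 151×0.12 = 18.12, 151×0.18 = 27.18, 151×0.13 = 19.63, 151×0.13 = 19.63, 151×0.15 = 22.65, 151×0.15 = 22.65.
A: (15 − 21.14)²/21.14 = 37.6996/21.14 = 1.7833
B: (21 − 18.12)²/18.12 = 8.2944/18.12 = 0.4577
C: (21 − 27.18)²/27.18 = 38.1924/27.18 = 1.4052
D: (23 − 19.63)²/19.63 = 11.3569/19.63 = 0.5785
E: (14 − 19.63)²/19.63 = 31.6969/19.63 = 1.6147
F: (26 − 22.65)²/22.65 = 11.2225/22.65 = 0.4955
G: (31 − 22.65)²/22.65 = 69.7225/22.65 = 3.0783
Sum = 9.413

9.413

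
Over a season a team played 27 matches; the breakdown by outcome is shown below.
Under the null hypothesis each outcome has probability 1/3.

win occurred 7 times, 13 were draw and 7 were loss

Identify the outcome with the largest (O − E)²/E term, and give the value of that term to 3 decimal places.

draw, 1.778

Expected count for each of the 3 categories: 27/3 = 9.
cat         O        E   (O−E)²/E
win         7        9     0.4444
draw       13        9     1.7778
loss        7        9     0.4444
The largest term is for draw: 1.778.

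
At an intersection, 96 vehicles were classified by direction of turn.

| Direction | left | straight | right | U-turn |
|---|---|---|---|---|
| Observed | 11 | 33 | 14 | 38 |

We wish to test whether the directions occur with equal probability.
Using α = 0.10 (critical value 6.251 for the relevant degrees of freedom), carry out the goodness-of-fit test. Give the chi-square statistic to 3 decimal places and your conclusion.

Expected count for each of the 4 categories: 96/4 = 24.
χ² = (11−24)²/24 + (33−24)²/24 + (14−24)²/24 + (38−24)²/24
   = 7.0417 + 3.3750 + 4.1667 + 8.1667
Sum = 22.750
df = 3. Since 22.750 > 6.251, we reject H₀.

22.750; reject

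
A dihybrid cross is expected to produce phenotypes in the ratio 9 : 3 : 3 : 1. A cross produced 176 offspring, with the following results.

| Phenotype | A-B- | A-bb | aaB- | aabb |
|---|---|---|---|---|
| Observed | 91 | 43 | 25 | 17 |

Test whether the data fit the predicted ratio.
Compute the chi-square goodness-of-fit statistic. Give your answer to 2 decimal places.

8.89

Ratio total = 16. Expected counts: 176×9/16 = 99, 176×3/16 = 33, 176×3/16 = 33, 176×1/16 = 11.
χ² = (91−99)²/99 + (43−33)²/33 + (25−33)²/33 + (17−11)²/11
   = 0.646 + 3.030 + 1.939 + 3.273
Sum = 8.89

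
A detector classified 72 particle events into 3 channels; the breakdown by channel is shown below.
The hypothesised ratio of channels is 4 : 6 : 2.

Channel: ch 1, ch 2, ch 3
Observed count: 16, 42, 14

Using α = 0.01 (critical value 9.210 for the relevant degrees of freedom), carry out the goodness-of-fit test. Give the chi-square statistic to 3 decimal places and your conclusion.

4.000; do not reject

Ratio total = 12. Expected counts: 72×4/12 = 24, 72×6/12 = 36, 72×2/12 = 12.
cat         O        E   (O−E)²/E
ch 1       16       24     2.6667
ch 2       42       36     1.0000
ch 3       14       12     0.3333
Sum = 4.000
df = 2. Since 4.000 < 9.210, we do not reject H₀.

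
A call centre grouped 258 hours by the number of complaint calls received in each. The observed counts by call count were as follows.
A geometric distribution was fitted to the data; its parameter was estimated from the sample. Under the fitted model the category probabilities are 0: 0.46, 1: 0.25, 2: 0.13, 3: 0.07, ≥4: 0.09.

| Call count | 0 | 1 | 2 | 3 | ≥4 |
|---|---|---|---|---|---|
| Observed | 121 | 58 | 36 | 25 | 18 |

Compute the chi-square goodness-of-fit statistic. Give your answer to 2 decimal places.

Expected counts E_i = n·p_i: 258×0.46 = 118.68, 258×0.25 = 64.5, 258×0.13 = 33.54, 258×0.07 = 18.06, 258×0.09 = 23.22.
0: (121 − 118.68)²/118.68 = 5.3824/118.68 = 0.045
1: (58 − 64.5)²/64.5 = 42.25/64.5 = 0.655
2: (36 − 33.54)²/33.54 = 6.0516/33.54 = 0.180
3: (25 − 18.06)²/18.06 = 48.1636/18.06 = 2.667
≥4: (18 − 23.22)²/23.22 = 27.2484/23.22 = 1.173
Sum = 4.72

4.72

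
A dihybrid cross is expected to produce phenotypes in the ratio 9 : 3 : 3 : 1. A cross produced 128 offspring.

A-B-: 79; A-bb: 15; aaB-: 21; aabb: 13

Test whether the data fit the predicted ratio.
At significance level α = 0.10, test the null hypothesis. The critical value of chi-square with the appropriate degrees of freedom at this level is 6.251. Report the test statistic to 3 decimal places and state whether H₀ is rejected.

Ratio total = 16. Expected counts: 128×9/16 = 72, 128×3/16 = 24, 128×3/16 = 24, 128×1/16 = 8.
A-B-: (79 − 72)²/72 = 49/72 = 0.6806
A-bb: (15 − 24)²/24 = 81/24 = 3.3750
aaB-: (21 − 24)²/24 = 9/24 = 0.3750
aabb: (13 − 8)²/8 = 25/8 = 3.1250
Sum = 7.556
df = 3. Since 7.556 > 6.251, we reject H₀.

7.556; reject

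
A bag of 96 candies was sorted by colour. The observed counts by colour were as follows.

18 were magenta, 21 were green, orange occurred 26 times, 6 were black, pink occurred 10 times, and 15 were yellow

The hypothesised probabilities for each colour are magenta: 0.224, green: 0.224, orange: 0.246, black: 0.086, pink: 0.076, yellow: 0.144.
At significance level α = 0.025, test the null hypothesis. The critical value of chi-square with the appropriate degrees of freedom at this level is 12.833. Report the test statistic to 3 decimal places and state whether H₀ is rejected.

2.542; do not reject

Expected counts E_i = n·p_i: 96×0.224 = 21.504, 96×0.224 = 21.504, 96×0.246 = 23.616, 96×0.086 = 8.256, 96×0.076 = 7.296, 96×0.144 = 13.824.
cat          O        E   (O−E)²/E
magenta     18   21.504     0.5710
green       21   21.504     0.0118
orange      26   23.616     0.2407
black        6    8.256     0.6165
pink        10    7.296     1.0021
yellow      15   13.824     0.1000
Sum = 2.542
df = 5. Since 2.542 < 12.833, we do not reject H₀.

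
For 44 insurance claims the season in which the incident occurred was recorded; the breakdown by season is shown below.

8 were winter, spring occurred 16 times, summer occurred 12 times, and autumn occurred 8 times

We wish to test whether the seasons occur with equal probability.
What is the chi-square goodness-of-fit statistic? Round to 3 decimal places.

4.000

Expected count for each of the 4 categories: 44/4 = 11.
χ² = (8−11)²/11 + (16−11)²/11 + (12−11)²/11 + (8−11)²/11
   = 0.8182 + 2.2727 + 0.0909 + 0.8182
Sum = 4.000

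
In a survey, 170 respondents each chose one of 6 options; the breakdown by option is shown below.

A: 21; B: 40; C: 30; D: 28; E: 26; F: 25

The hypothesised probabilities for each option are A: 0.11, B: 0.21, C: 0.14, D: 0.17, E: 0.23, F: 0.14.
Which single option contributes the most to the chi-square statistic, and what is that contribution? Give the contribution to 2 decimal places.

Expected counts E_i = n·p_i: 170×0.11 = 18.7, 170×0.21 = 35.7, 170×0.14 = 23.8, 170×0.17 = 28.9, 170×0.23 = 39.1, 170×0.14 = 23.8.
A: (21 − 18.7)²/18.7 = 5.29/18.7 = 0.283
B: (40 − 35.7)²/35.7 = 18.49/35.7 = 0.518
C: (30 − 23.8)²/23.8 = 38.44/23.8 = 1.615
D: (28 − 28.9)²/28.9 = 0.81/28.9 = 0.028
E: (26 − 39.1)²/39.1 = 171.61/39.1 = 4.389
F: (25 − 23.8)²/23.8 = 1.44/23.8 = 0.061
The largest term is for E: 4.39.

E, 4.39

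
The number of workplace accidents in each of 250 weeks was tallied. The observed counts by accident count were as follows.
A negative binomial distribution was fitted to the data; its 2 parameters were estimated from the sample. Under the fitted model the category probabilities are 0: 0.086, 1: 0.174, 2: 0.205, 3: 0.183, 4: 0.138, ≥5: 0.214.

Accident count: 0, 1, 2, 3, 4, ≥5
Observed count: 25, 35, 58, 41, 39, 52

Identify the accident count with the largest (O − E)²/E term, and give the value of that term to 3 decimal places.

Expected counts E_i = n·p_i: 250×0.086 = 21.5, 250×0.174 = 43.5, 250×0.205 = 51.25, 250×0.183 = 45.75, 250×0.138 = 34.5, 250×0.214 = 53.5.
cat         O        E   (O−E)²/E
0          25     21.5     0.5698
1          35     43.5     1.6609
2          58    51.25     0.8890
3          41    45.75     0.4932
4          39     34.5     0.5870
≥5         52     53.5     0.0421
The largest term is for 1: 1.661.

1, 1.661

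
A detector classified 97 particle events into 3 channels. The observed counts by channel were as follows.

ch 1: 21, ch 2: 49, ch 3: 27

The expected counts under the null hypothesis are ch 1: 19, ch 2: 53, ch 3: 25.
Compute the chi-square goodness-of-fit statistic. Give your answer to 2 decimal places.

0.67

cat         O        E   (O−E)²/E
ch 1       21       19      0.211
ch 2       49       53      0.302
ch 3       27       25      0.160
Sum = 0.67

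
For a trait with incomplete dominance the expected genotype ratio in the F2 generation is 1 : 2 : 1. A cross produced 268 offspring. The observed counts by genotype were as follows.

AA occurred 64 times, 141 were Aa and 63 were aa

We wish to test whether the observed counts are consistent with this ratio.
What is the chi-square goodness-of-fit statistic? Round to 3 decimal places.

Ratio total = 4. Expected counts: 268×1/4 = 67, 268×2/4 = 134, 268×1/4 = 67.
cat         O        E   (O−E)²/E
AA         64       67     0.1343
Aa        141      134     0.3657
aa         63       67     0.2388
Sum = 0.739

0.739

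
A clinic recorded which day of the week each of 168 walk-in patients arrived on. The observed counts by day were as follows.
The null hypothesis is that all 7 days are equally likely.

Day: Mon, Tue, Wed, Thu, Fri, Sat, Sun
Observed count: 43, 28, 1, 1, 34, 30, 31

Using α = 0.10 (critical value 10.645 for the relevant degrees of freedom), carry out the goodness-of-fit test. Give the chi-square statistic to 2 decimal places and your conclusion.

67.50; reject

Under H₀ each category has probability 1/7, so each expected count is 168/7 = 24.
Mon: (43 − 24)²/24 = 361/24 = 15.042
Tue: (28 − 24)²/24 = 16/24 = 0.667
Wed: (1 − 24)²/24 = 529/24 = 22.042
Thu: (1 − 24)²/24 = 529/24 = 22.042
Fri: (34 − 24)²/24 = 100/24 = 4.167
Sat: (30 − 24)²/24 = 36/24 = 1.500
Sun: (31 − 24)²/24 = 49/24 = 2.042
Sum = 67.50
df = 6. Since 67.50 > 10.645, we reject H₀.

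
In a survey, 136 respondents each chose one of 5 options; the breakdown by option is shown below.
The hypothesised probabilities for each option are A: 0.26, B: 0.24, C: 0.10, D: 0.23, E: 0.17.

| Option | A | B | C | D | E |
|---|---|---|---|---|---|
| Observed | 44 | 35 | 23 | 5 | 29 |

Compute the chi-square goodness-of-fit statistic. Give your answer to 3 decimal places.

Expected counts E_i = n·p_i: 136×0.26 = 35.36, 136×0.24 = 32.64, 136×0.10 = 13.6, 136×0.23 = 31.28, 136×0.17 = 23.12.
χ² = (44−35.36)²/35.36 + (35−32.64)²/32.64 + (23−13.6)²/13.6 + (5−31.28)²/31.28 + (29−23.12)²/23.12
   = 2.1111 + 0.1706 + 6.4971 + 22.0792 + 1.4954
Sum = 32.353

32.353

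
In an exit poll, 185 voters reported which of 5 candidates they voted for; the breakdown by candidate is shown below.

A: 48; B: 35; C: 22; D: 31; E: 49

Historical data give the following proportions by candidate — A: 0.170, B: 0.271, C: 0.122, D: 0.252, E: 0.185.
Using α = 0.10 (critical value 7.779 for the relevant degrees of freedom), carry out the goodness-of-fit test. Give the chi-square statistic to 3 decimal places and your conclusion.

Expected counts E_i = n·p_i: 185×0.170 = 31.45, 185×0.271 = 50.135, 185×0.122 = 22.57, 185×0.252 = 46.62, 185×0.185 = 34.225.
cat         O        E   (O−E)²/E
A          48    31.45     8.7091
B          35   50.135     4.5690
C          22    22.57     0.0144
D          31    46.62     5.2335
E          49   34.225     6.3784
Sum = 24.904
df = 4. Since 24.904 > 7.779, we reject H₀.

24.904; reject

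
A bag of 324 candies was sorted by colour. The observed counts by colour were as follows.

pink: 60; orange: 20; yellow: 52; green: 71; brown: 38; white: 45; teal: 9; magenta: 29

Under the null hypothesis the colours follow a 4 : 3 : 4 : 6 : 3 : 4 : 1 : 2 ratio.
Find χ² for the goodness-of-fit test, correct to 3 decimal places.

Ratio total = 27. Expected counts: 324×4/27 = 48, 324×3/27 = 36, 324×4/27 = 48, 324×6/27 = 72, 324×3/27 = 36, 324×4/27 = 48, 324×1/27 = 12, 324×2/27 = 24.
χ² = (60−48)²/48 + (20−36)²/36 + (52−48)²/48 + (71−72)²/72 + (38−36)²/36 + (45−48)²/48 + (9−12)²/12 + (29−24)²/24
   = 3.0000 + 7.1111 + 0.3333 + 0.0139 + 0.1111 + 0.1875 + 0.7500 + 1.0417
Sum = 12.549

12.549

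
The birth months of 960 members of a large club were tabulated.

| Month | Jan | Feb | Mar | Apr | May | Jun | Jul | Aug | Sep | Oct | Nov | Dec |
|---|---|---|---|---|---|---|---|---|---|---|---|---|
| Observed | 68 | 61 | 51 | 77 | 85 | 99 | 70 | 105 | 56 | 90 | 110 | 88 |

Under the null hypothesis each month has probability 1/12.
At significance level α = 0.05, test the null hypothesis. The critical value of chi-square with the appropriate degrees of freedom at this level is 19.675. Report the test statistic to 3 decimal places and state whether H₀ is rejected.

Under H₀ each category has probability 1/12, so each expected count is 960/12 = 80.
χ² = (68−80)²/80 + (61−80)²/80 + (51−80)²/80 + (77−80)²/80 + (85−80)²/80 + (99−80)²/80 + (70−80)²/80 + (105−80)²/80 + (56−80)²/80 + (90−80)²/80 + (110−80)²/80 + (88−80)²/80
   = 1.8000 + 4.5125 + 10.5125 + 0.1125 + 0.3125 + 4.5125 + 1.2500 + 7.8125 + 7.2000 + 1.2500 + 11.2500 + 0.8000
Sum = 51.325
df = 11. Since 51.325 > 19.675, we reject H₀.

51.325; reject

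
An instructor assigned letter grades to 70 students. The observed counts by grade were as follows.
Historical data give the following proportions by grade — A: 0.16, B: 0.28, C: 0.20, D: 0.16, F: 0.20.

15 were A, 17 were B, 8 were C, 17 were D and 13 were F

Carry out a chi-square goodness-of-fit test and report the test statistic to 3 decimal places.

Expected counts E_i = n·p_i: 70×0.16 = 11.2, 70×0.28 = 19.6, 70×0.20 = 14, 70×0.16 = 11.2, 70×0.20 = 14.
A: (15 − 11.2)²/11.2 = 14.44/11.2 = 1.2893
B: (17 − 19.6)²/19.6 = 6.76/19.6 = 0.3449
C: (8 − 14)²/14 = 36/14 = 2.5714
D: (17 − 11.2)²/11.2 = 33.64/11.2 = 3.0036
F: (13 − 14)²/14 = 1/14 = 0.0714
Sum = 7.281

7.281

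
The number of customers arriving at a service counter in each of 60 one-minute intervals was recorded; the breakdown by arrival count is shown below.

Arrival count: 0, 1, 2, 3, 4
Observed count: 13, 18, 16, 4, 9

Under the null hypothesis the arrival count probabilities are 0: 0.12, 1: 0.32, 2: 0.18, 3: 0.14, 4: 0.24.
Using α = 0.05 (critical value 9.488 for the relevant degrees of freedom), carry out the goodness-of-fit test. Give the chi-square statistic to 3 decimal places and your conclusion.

11.581; reject

Expected counts E_i = n·p_i: 60×0.12 = 7.2, 60×0.32 = 19.2, 60×0.18 = 10.8, 60×0.14 = 8.4, 60×0.24 = 14.4.
χ² = (13−7.2)²/7.2 + (18−19.2)²/19.2 + (16−10.8)²/10.8 + (4−8.4)²/8.4 + (9−14.4)²/14.4
   = 4.6722 + 0.0750 + 2.5037 + 2.3048 + 2.0250
Sum = 11.581
df = 4. Since 11.581 > 9.488, we reject H₀.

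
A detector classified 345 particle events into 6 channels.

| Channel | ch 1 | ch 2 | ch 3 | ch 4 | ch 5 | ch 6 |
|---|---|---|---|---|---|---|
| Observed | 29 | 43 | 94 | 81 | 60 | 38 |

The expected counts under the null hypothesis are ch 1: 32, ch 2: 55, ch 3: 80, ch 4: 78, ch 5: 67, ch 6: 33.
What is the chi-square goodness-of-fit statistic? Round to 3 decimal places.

χ² = (29−32)²/32 + (43−55)²/55 + (94−80)²/80 + (81−78)²/78 + (60−67)²/67 + (38−33)²/33
   = 0.2813 + 2.6182 + 2.4500 + 0.1154 + 0.7313 + 0.7576
Sum = 6.954

6.954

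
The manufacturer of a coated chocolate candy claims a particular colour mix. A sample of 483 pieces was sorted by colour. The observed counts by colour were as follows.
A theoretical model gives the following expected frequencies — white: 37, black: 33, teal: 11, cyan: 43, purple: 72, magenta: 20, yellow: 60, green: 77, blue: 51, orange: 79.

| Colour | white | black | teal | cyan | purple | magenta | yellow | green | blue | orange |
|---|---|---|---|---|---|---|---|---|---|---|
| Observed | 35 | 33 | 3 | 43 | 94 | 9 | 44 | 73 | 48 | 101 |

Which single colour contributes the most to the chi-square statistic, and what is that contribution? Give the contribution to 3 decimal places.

χ² = (35−37)²/37 + (33−33)²/33 + (3−11)²/11 + (43−43)²/43 + (94−72)²/72 + (9−20)²/20 + (44−60)²/60 + (73−77)²/77 + (48−51)²/51 + (101−79)²/79
   = 0.1081 + 0.0000 + 5.8182 + 0.0000 + 6.7222 + 6.0500 + 4.2667 + 0.2078 + 0.1765 + 6.1266
The largest term is for purple: 6.722.

purple, 6.722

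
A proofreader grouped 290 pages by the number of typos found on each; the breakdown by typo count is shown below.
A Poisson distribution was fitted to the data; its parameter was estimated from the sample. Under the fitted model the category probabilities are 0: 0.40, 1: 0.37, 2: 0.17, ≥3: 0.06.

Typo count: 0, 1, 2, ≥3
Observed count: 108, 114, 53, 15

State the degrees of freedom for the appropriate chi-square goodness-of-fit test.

There are k = 4 categories and 1 parameter estimated from the data, so df = 4 − 1 − 1 = 2.

2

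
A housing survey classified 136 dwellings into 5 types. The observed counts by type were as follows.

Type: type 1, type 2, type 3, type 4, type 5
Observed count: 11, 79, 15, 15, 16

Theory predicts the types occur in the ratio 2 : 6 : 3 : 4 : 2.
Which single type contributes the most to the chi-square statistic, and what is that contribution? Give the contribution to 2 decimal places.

type 2, 20.02

Ratio total = 17. Expected counts: 136×2/17 = 16, 136×6/17 = 48, 136×3/17 = 24, 136×4/17 = 32, 136×2/17 = 16.
type 1: (11 − 16)²/16 = 25/16 = 1.563
type 2: (79 − 48)²/48 = 961/48 = 20.021
type 3: (15 − 24)²/24 = 81/24 = 3.375
type 4: (15 − 32)²/32 = 289/32 = 9.031
type 5: (16 − 16)²/16 = 0/16 = 0.000
The largest term is for type 2: 20.02.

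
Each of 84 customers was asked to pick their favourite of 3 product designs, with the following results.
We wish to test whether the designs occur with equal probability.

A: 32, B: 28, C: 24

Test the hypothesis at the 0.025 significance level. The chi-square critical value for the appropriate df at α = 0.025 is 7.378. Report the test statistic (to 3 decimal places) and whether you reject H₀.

1.143; do not reject

Expected count for each of the 3 categories: 84/3 = 28.
cat         O        E   (O−E)²/E
A          32       28     0.5714
B          28       28     0.0000
C          24       28     0.5714
Sum = 1.143
df = 2. Since 1.143 < 7.378, we do not reject H₀.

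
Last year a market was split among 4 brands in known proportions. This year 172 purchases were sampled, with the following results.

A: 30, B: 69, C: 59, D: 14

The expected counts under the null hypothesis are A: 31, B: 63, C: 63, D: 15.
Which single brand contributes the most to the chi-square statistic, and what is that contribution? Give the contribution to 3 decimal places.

cat         O        E   (O−E)²/E
A          30       31     0.0323
B          69       63     0.5714
C          59       63     0.2540
D          14       15     0.0667
The largest term is for B: 0.571.

B, 0.571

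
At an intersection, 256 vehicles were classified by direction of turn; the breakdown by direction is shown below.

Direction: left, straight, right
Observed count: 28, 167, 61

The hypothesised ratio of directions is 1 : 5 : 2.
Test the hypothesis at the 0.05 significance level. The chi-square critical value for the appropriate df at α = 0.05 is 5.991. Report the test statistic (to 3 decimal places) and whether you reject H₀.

Ratio total = 8. Expected counts: 256×1/8 = 32, 256×5/8 = 160, 256×2/8 = 64.
χ² = (28−32)²/32 + (167−160)²/160 + (61−64)²/64
   = 0.5000 + 0.3063 + 0.1406
Sum = 0.947
df = 2. Since 0.947 < 5.991, we do not reject H₀.

0.947; do not reject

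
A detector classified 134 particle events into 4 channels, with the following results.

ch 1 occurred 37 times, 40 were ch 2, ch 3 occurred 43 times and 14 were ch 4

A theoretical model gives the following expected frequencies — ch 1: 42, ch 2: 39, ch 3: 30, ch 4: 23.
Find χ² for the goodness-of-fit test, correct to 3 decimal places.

9.776

ch 1: (37 − 42)²/42 = 25/42 = 0.5952
ch 2: (40 − 39)²/39 = 1/39 = 0.0256
ch 3: (43 − 30)²/30 = 169/30 = 5.6333
ch 4: (14 − 23)²/23 = 81/23 = 3.5217
Sum = 9.776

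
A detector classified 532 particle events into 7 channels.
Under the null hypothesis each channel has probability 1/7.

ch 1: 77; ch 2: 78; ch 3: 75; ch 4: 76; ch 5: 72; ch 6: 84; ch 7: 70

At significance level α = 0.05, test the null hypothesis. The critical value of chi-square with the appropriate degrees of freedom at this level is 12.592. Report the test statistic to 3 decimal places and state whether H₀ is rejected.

1.605; do not reject

Expected count for each of the 7 categories: 532/7 = 76.
cat         O        E   (O−E)²/E
ch 1       77       76     0.0132
ch 2       78       76     0.0526
ch 3       75       76     0.0132
ch 4       76       76     0.0000
ch 5       72       76     0.2105
ch 6       84       76     0.8421
ch 7       70       76     0.4737
Sum = 1.605
df = 6. Since 1.605 < 12.592, we do not reject H₀.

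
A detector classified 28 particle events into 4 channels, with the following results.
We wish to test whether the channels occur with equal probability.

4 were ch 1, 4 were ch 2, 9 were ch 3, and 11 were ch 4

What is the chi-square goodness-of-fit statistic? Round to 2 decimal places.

Expected count for each of the 4 categories: 28/4 = 7.
cat         O        E   (O−E)²/E
ch 1        4        7      1.286
ch 2        4        7      1.286
ch 3        9        7      0.571
ch 4       11        7      2.286
Sum = 5.43

5.43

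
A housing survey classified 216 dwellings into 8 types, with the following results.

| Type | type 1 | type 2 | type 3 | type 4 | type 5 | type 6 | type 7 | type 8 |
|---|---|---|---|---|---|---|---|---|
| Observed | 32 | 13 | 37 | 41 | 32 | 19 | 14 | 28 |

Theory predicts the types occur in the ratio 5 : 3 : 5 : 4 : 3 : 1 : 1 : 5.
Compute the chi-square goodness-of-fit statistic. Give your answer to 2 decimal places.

35.29

Ratio total = 27. Expected counts: 216×5/27 = 40, 216×3/27 = 24, 216×5/27 = 40, 216×4/27 = 32, 216×3/27 = 24, 216×1/27 = 8, 216×1/27 = 8, 216×5/27 = 40.
cat         O        E   (O−E)²/E
type 1     32       40      1.600
type 2     13       24      5.042
type 3     37       40      0.225
type 4     41       32      2.531
type 5     32       24      2.667
type 6     19        8     15.125
type 7     14        8      4.500
type 8     28       40      3.600
Sum = 35.29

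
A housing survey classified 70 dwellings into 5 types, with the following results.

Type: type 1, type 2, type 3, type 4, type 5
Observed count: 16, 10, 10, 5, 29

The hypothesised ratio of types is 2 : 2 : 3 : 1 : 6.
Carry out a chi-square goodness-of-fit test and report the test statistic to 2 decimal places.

Ratio total = 14. Expected counts: 70×2/14 = 10, 70×2/14 = 10, 70×3/14 = 15, 70×1/14 = 5, 70×6/14 = 30.
χ² = (16−10)²/10 + (10−10)²/10 + (10−15)²/15 + (5−5)²/5 + (29−30)²/30
   = 3.600 + 0.000 + 1.667 + 0.000 + 0.033
Sum = 5.30

5.30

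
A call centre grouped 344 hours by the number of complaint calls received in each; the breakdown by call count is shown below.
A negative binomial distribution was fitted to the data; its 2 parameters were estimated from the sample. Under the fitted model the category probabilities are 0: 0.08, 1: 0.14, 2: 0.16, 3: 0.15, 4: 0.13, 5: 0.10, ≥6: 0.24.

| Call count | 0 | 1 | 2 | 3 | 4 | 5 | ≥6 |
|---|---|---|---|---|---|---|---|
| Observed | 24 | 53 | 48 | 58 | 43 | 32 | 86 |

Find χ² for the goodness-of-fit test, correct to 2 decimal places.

3.01

Expected counts E_i = n·p_i: 344×0.08 = 27.52, 344×0.14 = 48.16, 344×0.16 = 55.04, 344×0.15 = 51.6, 344×0.13 = 44.72, 344×0.10 = 34.4, 344×0.24 = 82.56.
cat         O        E   (O−E)²/E
0          24    27.52      0.450
1          53    48.16      0.486
2          48    55.04      0.900
3          58     51.6      0.794
4          43    44.72      0.066
5          32     34.4      0.167
≥6         86    82.56      0.143
Sum = 3.01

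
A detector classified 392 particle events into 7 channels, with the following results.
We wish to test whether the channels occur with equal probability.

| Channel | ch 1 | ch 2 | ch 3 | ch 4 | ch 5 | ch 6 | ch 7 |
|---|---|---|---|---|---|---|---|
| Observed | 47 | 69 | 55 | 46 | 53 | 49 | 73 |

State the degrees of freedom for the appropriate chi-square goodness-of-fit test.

6

There are k = 7 categories and no parameters were estimated from the data, so df = 7 − 1 = 6.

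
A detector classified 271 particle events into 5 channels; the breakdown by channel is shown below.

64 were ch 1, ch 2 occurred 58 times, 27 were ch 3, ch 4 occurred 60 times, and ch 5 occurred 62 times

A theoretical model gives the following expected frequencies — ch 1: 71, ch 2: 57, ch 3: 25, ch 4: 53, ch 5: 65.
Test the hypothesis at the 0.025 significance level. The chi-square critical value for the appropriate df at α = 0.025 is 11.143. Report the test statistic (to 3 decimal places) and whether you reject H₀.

1.931; do not reject

cat         O        E   (O−E)²/E
ch 1       64       71     0.6901
ch 2       58       57     0.0175
ch 3       27       25     0.1600
ch 4       60       53     0.9245
ch 5       62       65     0.1385
Sum = 1.931
df = 4. Since 1.931 < 11.143, we do not reject H₀.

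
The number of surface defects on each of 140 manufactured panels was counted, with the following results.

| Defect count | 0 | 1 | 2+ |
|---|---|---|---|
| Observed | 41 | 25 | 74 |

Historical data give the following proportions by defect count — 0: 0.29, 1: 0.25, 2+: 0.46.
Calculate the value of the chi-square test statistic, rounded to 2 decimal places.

4.29

Expected counts E_i = n·p_i: 140×0.29 = 40.6, 140×0.25 = 35, 140×0.46 = 64.4.
0: (41 − 40.6)²/40.6 = 0.16/40.6 = 0.004
1: (25 − 35)²/35 = 100/35 = 2.857
2+: (74 − 64.4)²/64.4 = 92.16/64.4 = 1.431
Sum = 4.29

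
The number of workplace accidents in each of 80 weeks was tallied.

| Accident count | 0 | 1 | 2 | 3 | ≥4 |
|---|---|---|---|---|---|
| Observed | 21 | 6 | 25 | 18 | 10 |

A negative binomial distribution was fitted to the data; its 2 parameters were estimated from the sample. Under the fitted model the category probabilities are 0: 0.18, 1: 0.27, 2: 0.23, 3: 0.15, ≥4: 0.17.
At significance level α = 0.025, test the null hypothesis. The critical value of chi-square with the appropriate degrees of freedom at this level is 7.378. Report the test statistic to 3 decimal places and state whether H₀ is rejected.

Expected counts E_i = n·p_i: 80×0.18 = 14.4, 80×0.27 = 21.6, 80×0.23 = 18.4, 80×0.15 = 12, 80×0.17 = 13.6.
cat         O        E   (O−E)²/E
0          21     14.4     3.0250
1           6     21.6    11.2667
2          25     18.4     2.3674
3          18       12     3.0000
≥4         10     13.6     0.9529
Sum = 20.612
df = 2. Since 20.612 > 7.378, we reject H₀.

20.612; reject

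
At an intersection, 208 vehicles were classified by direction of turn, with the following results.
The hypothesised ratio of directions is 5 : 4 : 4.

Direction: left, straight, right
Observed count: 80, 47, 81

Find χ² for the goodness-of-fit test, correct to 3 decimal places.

Ratio total = 13. Expected counts: 208×5/13 = 80, 208×4/13 = 64, 208×4/13 = 64.
cat           O        E   (O−E)²/E
left         80       80     0.0000
straight     47       64     4.5156
right        81       64     4.5156
Sum = 9.031

9.031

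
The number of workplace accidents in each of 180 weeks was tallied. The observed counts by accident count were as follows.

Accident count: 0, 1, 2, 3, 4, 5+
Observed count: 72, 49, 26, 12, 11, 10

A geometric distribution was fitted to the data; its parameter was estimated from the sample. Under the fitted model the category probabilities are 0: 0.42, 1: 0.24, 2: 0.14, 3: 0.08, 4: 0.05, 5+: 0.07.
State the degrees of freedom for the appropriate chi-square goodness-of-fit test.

4

There are k = 6 categories and 1 parameter estimated from the data, so df = 6 − 1 − 1 = 4.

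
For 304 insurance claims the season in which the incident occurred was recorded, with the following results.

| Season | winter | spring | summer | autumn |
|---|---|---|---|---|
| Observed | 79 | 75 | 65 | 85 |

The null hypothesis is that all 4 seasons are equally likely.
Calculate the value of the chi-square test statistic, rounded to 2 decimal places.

Expected count for each of the 4 categories: 304/4 = 76.
winter: (79 − 76)²/76 = 9/76 = 0.118
spring: (75 − 76)²/76 = 1/76 = 0.013
summer: (65 − 76)²/76 = 121/76 = 1.592
autumn: (85 − 76)²/76 = 81/76 = 1.066
Sum = 2.79

2.79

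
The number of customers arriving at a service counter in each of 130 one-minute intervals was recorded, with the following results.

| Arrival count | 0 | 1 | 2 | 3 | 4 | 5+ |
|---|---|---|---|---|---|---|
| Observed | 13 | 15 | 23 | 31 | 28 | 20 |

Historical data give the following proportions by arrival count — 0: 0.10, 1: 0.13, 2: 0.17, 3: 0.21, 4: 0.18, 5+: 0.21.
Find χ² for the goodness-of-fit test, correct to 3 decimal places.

Expected counts E_i = n·p_i: 130×0.10 = 13, 130×0.13 = 16.9, 130×0.17 = 22.1, 130×0.21 = 27.3, 130×0.18 = 23.4, 130×0.21 = 27.3.
0: (13 − 13)²/13 = 0/13 = 0.0000
1: (15 − 16.9)²/16.9 = 3.61/16.9 = 0.2136
2: (23 − 22.1)²/22.1 = 0.81/22.1 = 0.0367
3: (31 − 27.3)²/27.3 = 13.69/27.3 = 0.5015
4: (28 − 23.4)²/23.4 = 21.16/23.4 = 0.9043
5+: (20 − 27.3)²/27.3 = 53.29/27.3 = 1.9520
Sum = 3.608

3.608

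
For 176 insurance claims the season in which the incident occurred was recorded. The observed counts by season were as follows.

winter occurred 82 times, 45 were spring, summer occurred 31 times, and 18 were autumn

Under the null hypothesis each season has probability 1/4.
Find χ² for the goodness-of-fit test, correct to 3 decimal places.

Expected count for each of the 4 categories: 176/4 = 44.
winter: (82 − 44)²/44 = 1444/44 = 32.8182
spring: (45 − 44)²/44 = 1/44 = 0.0227
summer: (31 − 44)²/44 = 169/44 = 3.8409
autumn: (18 − 44)²/44 = 676/44 = 15.3636
Sum = 52.045

52.045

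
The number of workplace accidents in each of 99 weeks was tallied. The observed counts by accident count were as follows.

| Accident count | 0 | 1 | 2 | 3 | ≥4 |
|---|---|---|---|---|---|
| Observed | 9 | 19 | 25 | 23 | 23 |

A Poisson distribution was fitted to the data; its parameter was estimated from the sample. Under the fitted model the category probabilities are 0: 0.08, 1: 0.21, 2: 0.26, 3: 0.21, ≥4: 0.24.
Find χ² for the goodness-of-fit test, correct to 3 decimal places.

0.582

Expected counts E_i = n·p_i: 99×0.08 = 7.92, 99×0.21 = 20.79, 99×0.26 = 25.74, 99×0.21 = 20.79, 99×0.24 = 23.76.
0: (9 − 7.92)²/7.92 = 1.1664/7.92 = 0.1473
1: (19 − 20.79)²/20.79 = 3.2041/20.79 = 0.1541
2: (25 − 25.74)²/25.74 = 0.5476/25.74 = 0.0213
3: (23 − 20.79)²/20.79 = 4.8841/20.79 = 0.2349
≥4: (23 − 23.76)²/23.76 = 0.5776/23.76 = 0.0243
Sum = 0.582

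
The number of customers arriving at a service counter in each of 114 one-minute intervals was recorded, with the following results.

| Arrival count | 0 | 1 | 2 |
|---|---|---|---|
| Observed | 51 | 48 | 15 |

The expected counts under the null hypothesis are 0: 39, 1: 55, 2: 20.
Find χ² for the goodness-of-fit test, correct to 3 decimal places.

5.833

χ² = (51−39)²/39 + (48−55)²/55 + (15−20)²/20
   = 3.6923 + 0.8909 + 1.2500
Sum = 5.833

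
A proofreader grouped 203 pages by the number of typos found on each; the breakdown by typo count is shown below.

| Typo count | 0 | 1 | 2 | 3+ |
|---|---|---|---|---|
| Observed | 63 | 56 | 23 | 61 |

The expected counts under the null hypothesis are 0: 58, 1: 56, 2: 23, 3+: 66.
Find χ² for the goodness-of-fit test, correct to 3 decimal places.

0.810

0: (63 − 58)²/58 = 25/58 = 0.4310
1: (56 − 56)²/56 = 0/56 = 0.0000
2: (23 − 23)²/23 = 0/23 = 0.0000
3+: (61 − 66)²/66 = 25/66 = 0.3788
Sum = 0.810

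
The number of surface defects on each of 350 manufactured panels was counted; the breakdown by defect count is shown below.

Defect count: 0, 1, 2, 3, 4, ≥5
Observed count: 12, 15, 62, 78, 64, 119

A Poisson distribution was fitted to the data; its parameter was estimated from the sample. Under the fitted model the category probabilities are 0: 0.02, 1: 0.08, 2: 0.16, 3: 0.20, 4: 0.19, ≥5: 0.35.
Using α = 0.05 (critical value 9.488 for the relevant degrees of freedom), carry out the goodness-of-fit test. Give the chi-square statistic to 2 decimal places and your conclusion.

Expected counts E_i = n·p_i: 350×0.02 = 7, 350×0.08 = 28, 350×0.16 = 56, 350×0.20 = 70, 350×0.19 = 66.5, 350×0.35 = 122.5.
cat         O        E   (O−E)²/E
0          12        7      3.571
1          15       28      6.036
2          62       56      0.643
3          78       70      0.914
4          64     66.5      0.094
≥5        119    122.5      0.100
Sum = 11.36
df = 4. Since 11.36 > 9.488, we reject H₀.

11.36; reject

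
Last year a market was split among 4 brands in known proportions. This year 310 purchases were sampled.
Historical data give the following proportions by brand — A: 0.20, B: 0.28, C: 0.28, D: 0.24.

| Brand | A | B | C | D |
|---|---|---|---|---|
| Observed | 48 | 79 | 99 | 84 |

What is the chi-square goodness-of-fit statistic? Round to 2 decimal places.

Expected counts E_i = n·p_i: 310×0.20 = 62, 310×0.28 = 86.8, 310×0.28 = 86.8, 310×0.24 = 74.4.
χ² = (48−62)²/62 + (79−86.8)²/86.8 + (99−86.8)²/86.8 + (84−74.4)²/74.4
   = 3.161 + 0.701 + 1.715 + 1.239
Sum = 6.82

6.82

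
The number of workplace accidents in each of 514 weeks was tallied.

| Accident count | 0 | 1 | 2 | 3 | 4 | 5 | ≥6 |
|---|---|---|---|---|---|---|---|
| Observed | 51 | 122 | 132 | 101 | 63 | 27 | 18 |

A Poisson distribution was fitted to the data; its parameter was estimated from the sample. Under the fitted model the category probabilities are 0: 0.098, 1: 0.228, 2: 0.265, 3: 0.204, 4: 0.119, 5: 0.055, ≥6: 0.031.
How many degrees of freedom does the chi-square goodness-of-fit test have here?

5

There are k = 7 categories and 1 parameter estimated from the data, so df = 7 − 1 − 1 = 5.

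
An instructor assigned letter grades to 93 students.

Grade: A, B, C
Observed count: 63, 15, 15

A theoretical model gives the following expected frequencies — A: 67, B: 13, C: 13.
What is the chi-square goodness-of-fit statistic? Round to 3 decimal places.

A: (63 − 67)²/67 = 16/67 = 0.2388
B: (15 − 13)²/13 = 4/13 = 0.3077
C: (15 − 13)²/13 = 4/13 = 0.3077
Sum = 0.854

0.854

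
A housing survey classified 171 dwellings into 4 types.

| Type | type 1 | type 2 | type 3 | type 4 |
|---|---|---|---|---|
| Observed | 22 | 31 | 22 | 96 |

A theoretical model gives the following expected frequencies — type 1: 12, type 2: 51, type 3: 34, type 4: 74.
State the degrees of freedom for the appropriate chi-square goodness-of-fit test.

3

There are k = 4 categories and no parameters were estimated from the data, so df = 4 − 1 = 3.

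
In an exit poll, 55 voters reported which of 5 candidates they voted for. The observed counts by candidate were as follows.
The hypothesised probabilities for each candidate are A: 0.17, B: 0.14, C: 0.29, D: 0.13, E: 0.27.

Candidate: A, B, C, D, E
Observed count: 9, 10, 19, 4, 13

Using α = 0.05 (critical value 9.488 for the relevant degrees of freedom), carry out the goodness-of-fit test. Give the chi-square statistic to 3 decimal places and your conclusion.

2.902; do not reject

Expected counts E_i = n·p_i: 55×0.17 = 9.35, 55×0.14 = 7.7, 55×0.29 = 15.95, 55×0.13 = 7.15, 55×0.27 = 14.85.
χ² = (9−9.35)²/9.35 + (10−7.7)²/7.7 + (19−15.95)²/15.95 + (4−7.15)²/7.15 + (13−14.85)²/14.85
   = 0.0131 + 0.6870 + 0.5832 + 1.3878 + 0.2305
Sum = 2.902
df = 4. Since 2.902 < 9.488, we do not reject H₀.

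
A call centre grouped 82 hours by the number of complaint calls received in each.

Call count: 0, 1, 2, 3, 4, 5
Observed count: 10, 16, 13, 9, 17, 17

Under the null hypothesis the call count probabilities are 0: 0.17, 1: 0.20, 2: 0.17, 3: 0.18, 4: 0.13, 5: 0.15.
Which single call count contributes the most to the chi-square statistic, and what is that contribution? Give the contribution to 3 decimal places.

4, 3.771

Expected counts E_i = n·p_i: 82×0.17 = 13.94, 82×0.20 = 16.4, 82×0.17 = 13.94, 82×0.18 = 14.76, 82×0.13 = 10.66, 82×0.15 = 12.3.
cat         O        E   (O−E)²/E
0          10    13.94     1.1136
1          16     16.4     0.0098
2          13    13.94     0.0634
3           9    14.76     2.2478
4          17    10.66     3.7707
5          17     12.3     1.7959
The largest term is for 4: 3.771.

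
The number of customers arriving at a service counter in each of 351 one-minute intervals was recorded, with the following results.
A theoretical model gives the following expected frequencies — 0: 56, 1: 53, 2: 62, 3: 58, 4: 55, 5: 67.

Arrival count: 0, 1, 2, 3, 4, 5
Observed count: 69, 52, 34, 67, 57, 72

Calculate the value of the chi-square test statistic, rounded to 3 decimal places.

17.524

cat         O        E   (O−E)²/E
0          69       56     3.0179
1          52       53     0.0189
2          34       62    12.6452
3          67       58     1.3966
4          57       55     0.0727
5          72       67     0.3731
Sum = 17.524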